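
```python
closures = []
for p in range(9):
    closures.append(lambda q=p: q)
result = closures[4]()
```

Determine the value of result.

Step 1: Default argument q=p captures p's value at each iteration.
Step 2: closures[4] captured q = 4 when p was 4.
Step 3: result = 4

The answer is 4.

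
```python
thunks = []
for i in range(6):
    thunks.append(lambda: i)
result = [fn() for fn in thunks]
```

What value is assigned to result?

Step 1: All 6 lambdas share the same variable i.
Step 2: After the loop, i = 5.
Step 3: Each call returns 5. result = [5, 5, 5, 5, 5, 5]

The answer is [5, 5, 5, 5, 5, 5].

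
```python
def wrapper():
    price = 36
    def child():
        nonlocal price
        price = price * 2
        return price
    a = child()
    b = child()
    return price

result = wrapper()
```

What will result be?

Step 1: price starts at 36.
Step 2: First child(): price = 36 * 2 = 72.
Step 3: Second child(): price = 72 * 2 = 144.
Step 4: result = 144

The answer is 144.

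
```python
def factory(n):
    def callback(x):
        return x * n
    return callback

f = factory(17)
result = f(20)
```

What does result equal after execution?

Step 1: factory(17) creates a closure capturing n = 17.
Step 2: f(20) computes 20 * 17 = 340.
Step 3: result = 340

The answer is 340.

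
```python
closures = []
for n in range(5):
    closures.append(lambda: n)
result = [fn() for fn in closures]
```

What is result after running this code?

Step 1: All 5 lambdas share the same variable n.
Step 2: After the loop, n = 4.
Step 3: Each call returns 4. result = [4, 4, 4, 4, 4]

The answer is [4, 4, 4, 4, 4].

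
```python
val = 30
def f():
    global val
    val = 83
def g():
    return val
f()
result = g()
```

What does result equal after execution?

Step 1: val = 30.
Step 2: f() sets global val = 83.
Step 3: g() reads global val = 83. result = 83

The answer is 83.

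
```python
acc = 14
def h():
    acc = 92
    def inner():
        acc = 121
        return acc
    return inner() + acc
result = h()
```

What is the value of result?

Step 1: h() has local acc = 92. inner() has local acc = 121.
Step 2: inner() returns its local acc = 121.
Step 3: h() returns 121 + its own acc (92) = 213

The answer is 213.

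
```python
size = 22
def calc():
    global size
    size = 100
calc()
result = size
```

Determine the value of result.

Step 1: size = 22 globally.
Step 2: calc() declares global size and sets it to 100.
Step 3: After calc(), global size = 100. result = 100

The answer is 100.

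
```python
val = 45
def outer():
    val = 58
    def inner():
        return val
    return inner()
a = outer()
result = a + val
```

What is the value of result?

Step 1: outer() has local val = 58. inner() reads from enclosing.
Step 2: outer() returns 58. Global val = 45 unchanged.
Step 3: result = 58 + 45 = 103

The answer is 103.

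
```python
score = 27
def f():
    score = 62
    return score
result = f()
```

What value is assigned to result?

Step 1: Global score = 27.
Step 2: f() creates local score = 62, shadowing the global.
Step 3: Returns local score = 62. result = 62

The answer is 62.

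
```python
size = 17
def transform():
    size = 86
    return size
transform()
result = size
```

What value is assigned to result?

Step 1: size = 17 globally.
Step 2: transform() creates a LOCAL size = 86 (no global keyword!).
Step 3: The global size is unchanged. result = 17

The answer is 17.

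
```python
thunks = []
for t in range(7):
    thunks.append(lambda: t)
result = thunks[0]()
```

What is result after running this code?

Step 1: The loop creates 7 lambdas, all referencing the same variable t.
Step 2: After the loop, t = 6 (final value).
Step 3: thunks[0]() looks up t at call time and finds 6. This is the late binding gotcha. result = 6

The answer is 6.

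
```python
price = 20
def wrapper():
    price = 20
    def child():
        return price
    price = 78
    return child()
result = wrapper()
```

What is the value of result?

Step 1: wrapper() sets price = 20, then later price = 78.
Step 2: child() is called after price is reassigned to 78. Closures capture variables by reference, not by value.
Step 3: result = 78

The answer is 78.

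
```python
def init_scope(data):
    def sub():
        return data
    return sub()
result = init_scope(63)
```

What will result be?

Step 1: init_scope(63) binds parameter data = 63.
Step 2: sub() looks up data in enclosing scope and finds the parameter data = 63.
Step 3: result = 63

The answer is 63.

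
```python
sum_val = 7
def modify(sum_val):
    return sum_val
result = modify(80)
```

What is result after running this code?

Step 1: Global sum_val = 7.
Step 2: modify(80) takes parameter sum_val = 80, which shadows the global.
Step 3: result = 80

The answer is 80.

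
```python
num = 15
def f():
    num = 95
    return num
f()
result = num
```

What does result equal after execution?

Step 1: num = 15 globally.
Step 2: f() creates a LOCAL num = 95 (no global keyword!).
Step 3: The global num is unchanged. result = 15

The answer is 15.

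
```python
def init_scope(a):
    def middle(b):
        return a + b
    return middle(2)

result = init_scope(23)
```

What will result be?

Step 1: init_scope(23) passes a = 23.
Step 2: middle(2) has b = 2, reads a = 23 from enclosing.
Step 3: result = 23 + 2 = 25

The answer is 25.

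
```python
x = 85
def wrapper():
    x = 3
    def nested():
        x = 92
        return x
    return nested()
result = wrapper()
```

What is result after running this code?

Step 1: Three scopes define x: global (85), wrapper (3), nested (92).
Step 2: nested() has its own local x = 92, which shadows both enclosing and global.
Step 3: result = 92 (local wins in LEGB)

The answer is 92.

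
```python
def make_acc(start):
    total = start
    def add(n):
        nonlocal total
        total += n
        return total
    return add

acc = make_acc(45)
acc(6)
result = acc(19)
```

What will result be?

Step 1: make_acc(45) creates closure with total = 45.
Step 2: First acc(6): total = 45 + 6 = 51.
Step 3: Second acc(19): total = 51 + 19 = 70. result = 70

The answer is 70.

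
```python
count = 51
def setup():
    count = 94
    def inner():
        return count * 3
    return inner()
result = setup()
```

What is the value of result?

Step 1: setup() shadows global count with count = 94.
Step 2: inner() finds count = 94 in enclosing scope, computes 94 * 3 = 282.
Step 3: result = 282

The answer is 282.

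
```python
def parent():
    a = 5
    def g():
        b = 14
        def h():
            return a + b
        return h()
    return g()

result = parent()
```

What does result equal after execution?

Step 1: parent() defines a = 5. g() defines b = 14.
Step 2: h() accesses both from enclosing scopes: a = 5, b = 14.
Step 3: result = 5 + 14 = 19

The answer is 19.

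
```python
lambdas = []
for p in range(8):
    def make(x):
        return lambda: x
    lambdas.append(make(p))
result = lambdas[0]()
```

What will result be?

Step 1: make(p) creates a new scope capturing x = p at call time.
Step 2: lambdas[0] = make(0), so its lambda captures x = 0.
Step 3: result = 0 (closure factory fixes late binding)

The answer is 0.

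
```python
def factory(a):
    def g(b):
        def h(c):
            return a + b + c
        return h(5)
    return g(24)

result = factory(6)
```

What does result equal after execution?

Step 1: a = 6, b = 24, c = 5 across three nested scopes.
Step 2: h() accesses all three via LEGB rule.
Step 3: result = 6 + 24 + 5 = 35

The answer is 35.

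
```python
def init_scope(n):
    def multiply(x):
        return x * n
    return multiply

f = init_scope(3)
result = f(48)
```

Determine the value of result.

Step 1: init_scope(3) returns multiply closure with n = 3.
Step 2: f(48) computes 48 * 3 = 144.
Step 3: result = 144

The answer is 144.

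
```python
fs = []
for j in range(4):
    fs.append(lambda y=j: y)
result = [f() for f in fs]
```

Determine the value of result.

Step 1: Default arg y=j captures j at each iteration.
Step 2: Each lambda has its own default: 0, 1, ..., 3.
Step 3: result = [0, 1, 2, 3]

The answer is [0, 1, 2, 3].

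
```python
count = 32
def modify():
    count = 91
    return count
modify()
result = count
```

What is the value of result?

Step 1: count = 32 globally.
Step 2: modify() creates a LOCAL count = 91 (no global keyword!).
Step 3: The global count is unchanged. result = 32

The answer is 32.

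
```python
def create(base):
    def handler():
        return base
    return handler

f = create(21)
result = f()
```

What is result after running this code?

Step 1: create(21) creates closure capturing base = 21.
Step 2: f() returns the captured base = 21.
Step 3: result = 21

The answer is 21.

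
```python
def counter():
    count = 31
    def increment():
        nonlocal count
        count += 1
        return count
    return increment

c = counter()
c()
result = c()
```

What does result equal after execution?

Step 1: counter() creates closure with count = 31.
Step 2: Each c() call increments count via nonlocal. After 2 calls: 31 + 2 = 33.
Step 3: result = 33

The answer is 33.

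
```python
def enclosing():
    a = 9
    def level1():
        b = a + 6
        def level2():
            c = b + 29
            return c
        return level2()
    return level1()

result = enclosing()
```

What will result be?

Step 1: a = 9. b = a + 6 = 15.
Step 2: c = b + 29 = 15 + 29 = 44.
Step 3: result = 44

The answer is 44.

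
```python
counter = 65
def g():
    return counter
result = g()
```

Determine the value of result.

Step 1: counter = 65 is defined in the global scope.
Step 2: g() looks up counter. No local counter exists, so Python checks the global scope via LEGB rule and finds counter = 65.
Step 3: result = 65

The answer is 65.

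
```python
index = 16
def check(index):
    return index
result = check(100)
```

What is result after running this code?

Step 1: Global index = 16.
Step 2: check(100) takes parameter index = 100, which shadows the global.
Step 3: result = 100

The answer is 100.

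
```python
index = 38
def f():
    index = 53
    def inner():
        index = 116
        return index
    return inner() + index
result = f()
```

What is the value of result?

Step 1: f() has local index = 53. inner() has local index = 116.
Step 2: inner() returns its local index = 116.
Step 3: f() returns 116 + its own index (53) = 169

The answer is 169.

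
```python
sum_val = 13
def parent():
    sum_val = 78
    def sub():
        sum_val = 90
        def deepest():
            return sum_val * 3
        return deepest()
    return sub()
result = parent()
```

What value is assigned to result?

Step 1: deepest() looks up sum_val through LEGB: not local, finds sum_val = 90 in enclosing sub().
Step 2: Returns 90 * 3 = 270.
Step 3: result = 270

The answer is 270.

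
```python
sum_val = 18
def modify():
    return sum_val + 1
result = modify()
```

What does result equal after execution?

Step 1: sum_val = 18 is defined globally.
Step 2: modify() looks up sum_val from global scope = 18, then computes 18 + 1 = 19.
Step 3: result = 19

The answer is 19.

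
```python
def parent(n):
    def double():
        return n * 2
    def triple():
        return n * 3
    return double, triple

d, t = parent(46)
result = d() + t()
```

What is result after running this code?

Step 1: Both closures capture the same n = 46.
Step 2: d() = 46 * 2 = 92, t() = 46 * 3 = 138.
Step 3: result = 92 + 138 = 230

The answer is 230.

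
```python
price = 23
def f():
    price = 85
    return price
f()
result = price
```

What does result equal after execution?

Step 1: Global price = 23.
Step 2: f() creates local price = 85 (shadow, not modification).
Step 3: After f() returns, global price is unchanged. result = 23

The answer is 23.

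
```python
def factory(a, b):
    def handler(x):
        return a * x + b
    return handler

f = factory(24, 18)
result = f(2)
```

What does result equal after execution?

Step 1: factory(24, 18) captures a = 24, b = 18.
Step 2: f(2) computes 24 * 2 + 18 = 66.
Step 3: result = 66

The answer is 66.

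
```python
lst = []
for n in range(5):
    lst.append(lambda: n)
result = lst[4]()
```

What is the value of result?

Step 1: The loop creates 5 lambdas, all referencing the same variable n.
Step 2: After the loop, n = 4 (final value).
Step 3: lst[4]() looks up n at call time and finds 4. This is the late binding gotcha. result = 4

The answer is 4.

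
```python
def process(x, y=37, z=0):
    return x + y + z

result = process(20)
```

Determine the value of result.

Step 1: process(20) uses defaults y = 37, z = 0.
Step 2: Returns 20 + 37 + 0 = 57.
Step 3: result = 57

The answer is 57.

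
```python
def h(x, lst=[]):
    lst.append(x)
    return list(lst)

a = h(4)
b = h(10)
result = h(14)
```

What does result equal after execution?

Step 1: Default list is shared. list() creates copies for return values.
Step 2: Internal list grows: [4] -> [4, 10] -> [4, 10, 14].
Step 3: result = [4, 10, 14]

The answer is [4, 10, 14].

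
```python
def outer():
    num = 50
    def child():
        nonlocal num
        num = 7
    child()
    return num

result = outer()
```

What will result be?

Step 1: outer() sets num = 50.
Step 2: child() uses nonlocal to reassign num = 7.
Step 3: result = 7

The answer is 7.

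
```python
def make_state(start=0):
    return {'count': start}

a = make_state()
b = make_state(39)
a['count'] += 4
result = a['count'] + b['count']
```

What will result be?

Step 1: make_state() returns a new dict each call (immutable default 0).
Step 2: a = {'count': 0}, b = {'count': 39}.
Step 3: a['count'] += 4 = 4. result = 4 + 39 = 43

The answer is 43.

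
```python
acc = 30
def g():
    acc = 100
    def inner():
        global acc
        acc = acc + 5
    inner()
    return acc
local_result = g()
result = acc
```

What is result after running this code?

Step 1: Global acc = 30. g() creates local acc = 100.
Step 2: inner() declares global acc and adds 5: global acc = 30 + 5 = 35.
Step 3: g() returns its local acc = 100 (unaffected by inner).
Step 4: result = global acc = 35

The answer is 35.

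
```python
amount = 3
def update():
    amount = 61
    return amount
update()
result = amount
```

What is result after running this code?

Step 1: amount = 3 globally.
Step 2: update() creates a LOCAL amount = 61 (no global keyword!).
Step 3: The global amount is unchanged. result = 3

The answer is 3.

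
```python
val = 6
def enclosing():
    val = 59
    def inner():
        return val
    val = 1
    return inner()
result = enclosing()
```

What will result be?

Step 1: enclosing() sets val = 59, then later val = 1.
Step 2: inner() is called after val is reassigned to 1. Closures capture variables by reference, not by value.
Step 3: result = 1

The answer is 1.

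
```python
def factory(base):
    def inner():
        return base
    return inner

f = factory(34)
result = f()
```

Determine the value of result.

Step 1: factory(34) creates closure capturing base = 34.
Step 2: f() returns the captured base = 34.
Step 3: result = 34

The answer is 34.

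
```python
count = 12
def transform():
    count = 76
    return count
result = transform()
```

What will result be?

Step 1: Global count = 12.
Step 2: transform() creates local count = 76, shadowing the global.
Step 3: Returns local count = 76. result = 76

The answer is 76.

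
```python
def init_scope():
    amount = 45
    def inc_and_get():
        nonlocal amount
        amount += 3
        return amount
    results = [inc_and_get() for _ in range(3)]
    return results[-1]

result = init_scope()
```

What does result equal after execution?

Step 1: amount = 45.
Step 2: Three calls to inc_and_get(), each adding 3.
Step 3: Last value = 45 + 3 * 3 = 54

The answer is 54.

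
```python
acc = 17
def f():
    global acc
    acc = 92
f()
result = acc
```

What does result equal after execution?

Step 1: acc = 17 globally.
Step 2: f() declares global acc and sets it to 92.
Step 3: After f(), global acc = 92. result = 92

The answer is 92.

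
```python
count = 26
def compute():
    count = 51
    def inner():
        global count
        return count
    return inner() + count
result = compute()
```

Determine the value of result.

Step 1: Global count = 26. compute() shadows with local count = 51.
Step 2: inner() uses global keyword, so inner() returns global count = 26.
Step 3: compute() returns 26 + 51 = 77

The answer is 77.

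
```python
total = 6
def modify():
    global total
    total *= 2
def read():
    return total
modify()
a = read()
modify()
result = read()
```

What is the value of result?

Step 1: total = 6.
Step 2: First modify(): total = 6 * 2 = 12.
Step 3: Second modify(): total = 12 * 2 = 24.
Step 4: read() returns 24

The answer is 24.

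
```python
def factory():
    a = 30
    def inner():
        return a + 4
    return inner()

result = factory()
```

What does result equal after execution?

Step 1: factory() defines a = 30.
Step 2: inner() reads a = 30 from enclosing scope, returns 30 + 4 = 34.
Step 3: result = 34

The answer is 34.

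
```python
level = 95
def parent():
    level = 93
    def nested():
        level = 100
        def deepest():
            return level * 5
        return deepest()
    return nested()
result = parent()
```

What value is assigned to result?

Step 1: deepest() looks up level through LEGB: not local, finds level = 100 in enclosing nested().
Step 2: Returns 100 * 5 = 500.
Step 3: result = 500

The answer is 500.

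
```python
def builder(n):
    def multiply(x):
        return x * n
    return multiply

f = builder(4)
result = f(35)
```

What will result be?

Step 1: builder(4) returns multiply closure with n = 4.
Step 2: f(35) computes 35 * 4 = 140.
Step 3: result = 140

The answer is 140.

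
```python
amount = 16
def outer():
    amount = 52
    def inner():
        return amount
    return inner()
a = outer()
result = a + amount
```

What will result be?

Step 1: outer() has local amount = 52. inner() reads from enclosing.
Step 2: outer() returns 52. Global amount = 16 unchanged.
Step 3: result = 52 + 16 = 68

The answer is 68.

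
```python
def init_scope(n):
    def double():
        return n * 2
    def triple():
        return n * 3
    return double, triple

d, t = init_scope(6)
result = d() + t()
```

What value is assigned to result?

Step 1: Both closures capture the same n = 6.
Step 2: d() = 6 * 2 = 12, t() = 6 * 3 = 18.
Step 3: result = 12 + 18 = 30

The answer is 30.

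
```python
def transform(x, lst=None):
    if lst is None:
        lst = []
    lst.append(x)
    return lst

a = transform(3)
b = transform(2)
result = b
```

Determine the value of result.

Step 1: None default with guard creates a NEW list each call.
Step 2: a = [3] (fresh list). b = [2] (another fresh list).
Step 3: result = [2] (this is the fix for mutable default)

The answer is [2].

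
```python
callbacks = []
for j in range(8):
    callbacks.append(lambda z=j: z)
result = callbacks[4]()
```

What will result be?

Step 1: Default argument z=j captures j's value at each iteration.
Step 2: callbacks[4] captured z = 4 when j was 4.
Step 3: result = 4

The answer is 4.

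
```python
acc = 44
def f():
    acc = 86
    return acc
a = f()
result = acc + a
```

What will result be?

Step 1: Global acc = 44. f() returns local acc = 86.
Step 2: a = 86. Global acc still = 44.
Step 3: result = 44 + 86 = 130

The answer is 130.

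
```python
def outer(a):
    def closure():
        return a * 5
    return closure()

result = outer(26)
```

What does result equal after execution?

Step 1: outer(26) binds parameter a = 26.
Step 2: closure() accesses a = 26 from enclosing scope.
Step 3: result = 26 * 5 = 130

The answer is 130.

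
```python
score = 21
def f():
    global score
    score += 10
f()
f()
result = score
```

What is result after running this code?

Step 1: score = 21.
Step 2: First f(): score = 21 + 10 = 31.
Step 3: Second f(): score = 31 + 10 = 41. result = 41

The answer is 41.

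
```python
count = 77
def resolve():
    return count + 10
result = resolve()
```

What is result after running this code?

Step 1: count = 77 is defined globally.
Step 2: resolve() looks up count from global scope = 77, then computes 77 + 10 = 87.
Step 3: result = 87

The answer is 87.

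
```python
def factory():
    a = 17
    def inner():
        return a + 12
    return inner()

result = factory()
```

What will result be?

Step 1: factory() defines a = 17.
Step 2: inner() reads a = 17 from enclosing scope, returns 17 + 12 = 29.
Step 3: result = 29

The answer is 29.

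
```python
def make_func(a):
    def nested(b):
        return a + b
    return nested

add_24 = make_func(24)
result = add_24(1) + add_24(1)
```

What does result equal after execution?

Step 1: add_24 captures a = 24.
Step 2: add_24(1) = 24 + 1 = 25, called twice.
Step 3: result = 25 + 25 = 50

The answer is 50.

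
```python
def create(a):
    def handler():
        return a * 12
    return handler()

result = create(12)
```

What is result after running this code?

Step 1: create(12) binds parameter a = 12.
Step 2: handler() accesses a = 12 from enclosing scope.
Step 3: result = 12 * 12 = 144

The answer is 144.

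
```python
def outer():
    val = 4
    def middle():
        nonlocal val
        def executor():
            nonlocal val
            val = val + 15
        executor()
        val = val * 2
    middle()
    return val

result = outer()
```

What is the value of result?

Step 1: val = 4.
Step 2: executor() adds 15: val = 4 + 15 = 19.
Step 3: middle() doubles: val = 19 * 2 = 38.
Step 4: result = 38

The answer is 38.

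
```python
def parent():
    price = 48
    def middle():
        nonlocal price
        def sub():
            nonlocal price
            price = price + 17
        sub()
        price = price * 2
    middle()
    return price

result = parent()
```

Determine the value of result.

Step 1: price = 48.
Step 2: sub() adds 17: price = 48 + 17 = 65.
Step 3: middle() doubles: price = 65 * 2 = 130.
Step 4: result = 130

The answer is 130.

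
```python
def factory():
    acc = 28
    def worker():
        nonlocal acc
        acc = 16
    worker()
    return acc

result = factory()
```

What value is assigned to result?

Step 1: factory() sets acc = 28.
Step 2: worker() uses nonlocal to reassign acc = 16.
Step 3: result = 16

The answer is 16.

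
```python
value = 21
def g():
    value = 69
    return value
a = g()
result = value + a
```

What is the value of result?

Step 1: Global value = 21. g() returns local value = 69.
Step 2: a = 69. Global value still = 21.
Step 3: result = 21 + 69 = 90

The answer is 90.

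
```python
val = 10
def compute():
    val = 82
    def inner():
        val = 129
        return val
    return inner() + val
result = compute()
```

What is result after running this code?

Step 1: compute() has local val = 82. inner() has local val = 129.
Step 2: inner() returns its local val = 129.
Step 3: compute() returns 129 + its own val (82) = 211

The answer is 211.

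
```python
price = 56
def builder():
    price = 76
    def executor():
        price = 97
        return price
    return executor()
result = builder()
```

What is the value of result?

Step 1: Three scopes define price: global (56), builder (76), executor (97).
Step 2: executor() has its own local price = 97, which shadows both enclosing and global.
Step 3: result = 97 (local wins in LEGB)

The answer is 97.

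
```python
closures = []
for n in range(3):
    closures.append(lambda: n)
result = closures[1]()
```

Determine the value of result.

Step 1: The loop creates 3 lambdas, all referencing the same variable n.
Step 2: After the loop, n = 2 (final value).
Step 3: closures[1]() looks up n at call time and finds 2. This is the late binding gotcha. result = 2

The answer is 2.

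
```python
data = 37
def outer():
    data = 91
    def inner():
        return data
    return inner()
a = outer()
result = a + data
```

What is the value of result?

Step 1: outer() has local data = 91. inner() reads from enclosing.
Step 2: outer() returns 91. Global data = 37 unchanged.
Step 3: result = 91 + 37 = 128

The answer is 128.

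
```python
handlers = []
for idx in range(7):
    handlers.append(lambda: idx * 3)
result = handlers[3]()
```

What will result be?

Step 1: All lambdas reference the same variable idx (late binding).
Step 2: After the loop, idx = 6. Every lambda returns idx * 3.
Step 3: handlers[3]() = 6 * 3 = 18

The answer is 18.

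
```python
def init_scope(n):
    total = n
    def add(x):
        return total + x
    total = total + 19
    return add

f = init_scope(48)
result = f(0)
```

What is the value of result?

Step 1: init_scope(48) sets total = 48, then total = 48 + 19 = 67.
Step 2: Closures capture by reference, so add sees total = 67.
Step 3: f(0) returns 67 + 0 = 67

The answer is 67.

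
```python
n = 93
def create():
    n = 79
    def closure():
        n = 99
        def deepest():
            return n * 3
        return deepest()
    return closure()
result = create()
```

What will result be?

Step 1: deepest() looks up n through LEGB: not local, finds n = 99 in enclosing closure().
Step 2: Returns 99 * 3 = 297.
Step 3: result = 297

The answer is 297.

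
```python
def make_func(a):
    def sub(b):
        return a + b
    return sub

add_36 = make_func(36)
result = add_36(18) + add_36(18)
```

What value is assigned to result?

Step 1: add_36 captures a = 36.
Step 2: add_36(18) = 36 + 18 = 54, called twice.
Step 3: result = 54 + 54 = 108

The answer is 108.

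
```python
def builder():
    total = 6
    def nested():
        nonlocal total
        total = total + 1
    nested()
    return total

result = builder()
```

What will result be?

Step 1: builder() sets total = 6.
Step 2: nested() uses nonlocal to modify total in builder's scope: total = 6 + 1 = 7.
Step 3: builder() returns the modified total = 7

The answer is 7.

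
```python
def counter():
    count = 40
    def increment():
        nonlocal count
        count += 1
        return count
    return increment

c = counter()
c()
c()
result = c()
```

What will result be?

Step 1: counter() creates closure with count = 40.
Step 2: Each c() call increments count via nonlocal. After 3 calls: 40 + 3 = 43.
Step 3: result = 43

The answer is 43.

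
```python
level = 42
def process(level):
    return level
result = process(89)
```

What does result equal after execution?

Step 1: Global level = 42.
Step 2: process(89) takes parameter level = 89, which shadows the global.
Step 3: result = 89

The answer is 89.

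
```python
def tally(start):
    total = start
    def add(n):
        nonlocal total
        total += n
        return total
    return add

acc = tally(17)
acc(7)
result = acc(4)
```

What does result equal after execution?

Step 1: tally(17) creates closure with total = 17.
Step 2: First acc(7): total = 17 + 7 = 24.
Step 3: Second acc(4): total = 24 + 4 = 28. result = 28

The answer is 28.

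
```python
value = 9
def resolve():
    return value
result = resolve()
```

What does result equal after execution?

Step 1: value = 9 is defined in the global scope.
Step 2: resolve() looks up value. No local value exists, so Python checks the global scope via LEGB rule and finds value = 9.
Step 3: result = 9

The answer is 9.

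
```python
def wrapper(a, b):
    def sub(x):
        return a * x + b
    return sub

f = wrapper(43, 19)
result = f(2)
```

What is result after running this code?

Step 1: wrapper(43, 19) captures a = 43, b = 19.
Step 2: f(2) computes 43 * 2 + 19 = 105.
Step 3: result = 105

The answer is 105.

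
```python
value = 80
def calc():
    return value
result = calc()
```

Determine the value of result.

Step 1: value = 80 is defined in the global scope.
Step 2: calc() looks up value. No local value exists, so Python checks the global scope via LEGB rule and finds value = 80.
Step 3: result = 80

The answer is 80.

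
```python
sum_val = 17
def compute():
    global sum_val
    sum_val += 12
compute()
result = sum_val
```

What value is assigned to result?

Step 1: sum_val = 17 globally.
Step 2: compute() modifies global sum_val: sum_val += 12 = 29.
Step 3: result = 29

The answer is 29.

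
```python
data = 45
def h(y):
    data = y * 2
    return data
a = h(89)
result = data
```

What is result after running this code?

Step 1: Global data = 45.
Step 2: h(89) creates local data = 89 * 2 = 178.
Step 3: Global data unchanged because no global keyword. result = 45

The answer is 45.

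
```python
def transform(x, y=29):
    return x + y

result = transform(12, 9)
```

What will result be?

Step 1: transform(12, 9) overrides default y with 9.
Step 2: Returns 12 + 9 = 21.
Step 3: result = 21

The answer is 21.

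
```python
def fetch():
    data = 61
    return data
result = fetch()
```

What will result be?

Step 1: fetch() defines data = 61 in its local scope.
Step 2: return data finds the local variable data = 61.
Step 3: result = 61

The answer is 61.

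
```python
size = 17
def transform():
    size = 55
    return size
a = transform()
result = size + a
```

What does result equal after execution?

Step 1: Global size = 17. transform() returns local size = 55.
Step 2: a = 55. Global size still = 17.
Step 3: result = 17 + 55 = 72

The answer is 72.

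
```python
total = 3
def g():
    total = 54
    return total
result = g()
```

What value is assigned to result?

Step 1: Global total = 3.
Step 2: g() creates local total = 54, shadowing the global.
Step 3: Returns local total = 54. result = 54

The answer is 54.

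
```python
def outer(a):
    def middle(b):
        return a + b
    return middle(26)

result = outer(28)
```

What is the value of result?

Step 1: outer(28) passes a = 28.
Step 2: middle(26) has b = 26, reads a = 28 from enclosing.
Step 3: result = 28 + 26 = 54

The answer is 54.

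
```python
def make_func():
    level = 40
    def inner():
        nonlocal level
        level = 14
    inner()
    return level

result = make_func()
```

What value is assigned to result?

Step 1: make_func() sets level = 40.
Step 2: inner() uses nonlocal to reassign level = 14.
Step 3: result = 14

The answer is 14.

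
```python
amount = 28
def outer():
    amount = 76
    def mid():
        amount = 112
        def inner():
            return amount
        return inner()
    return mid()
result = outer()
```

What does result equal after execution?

Step 1: Three levels of shadowing: global 28, outer 76, mid 112.
Step 2: inner() finds amount = 112 in enclosing mid() scope.
Step 3: result = 112

The answer is 112.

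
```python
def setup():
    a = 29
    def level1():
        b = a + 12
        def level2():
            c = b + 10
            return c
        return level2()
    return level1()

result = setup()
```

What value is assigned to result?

Step 1: a = 29. b = a + 12 = 41.
Step 2: c = b + 10 = 41 + 10 = 51.
Step 3: result = 51

The answer is 51.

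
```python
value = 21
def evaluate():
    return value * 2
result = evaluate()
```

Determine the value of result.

Step 1: value = 21 is defined globally.
Step 2: evaluate() looks up value from global scope = 21, then computes 21 * 2 = 42.
Step 3: result = 42

The answer is 42.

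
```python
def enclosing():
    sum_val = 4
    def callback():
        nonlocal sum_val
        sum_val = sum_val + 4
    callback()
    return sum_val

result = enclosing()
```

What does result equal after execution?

Step 1: enclosing() sets sum_val = 4.
Step 2: callback() uses nonlocal to modify sum_val in enclosing's scope: sum_val = 4 + 4 = 8.
Step 3: enclosing() returns the modified sum_val = 8

The answer is 8.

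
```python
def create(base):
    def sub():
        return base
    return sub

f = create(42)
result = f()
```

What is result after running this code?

Step 1: create(42) creates closure capturing base = 42.
Step 2: f() returns the captured base = 42.
Step 3: result = 42

The answer is 42.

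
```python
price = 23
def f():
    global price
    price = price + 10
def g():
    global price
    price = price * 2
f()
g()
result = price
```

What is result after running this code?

Step 1: price = 23.
Step 2: f() adds 10: price = 23 + 10 = 33.
Step 3: g() doubles: price = 33 * 2 = 66.
Step 4: result = 66

The answer is 66.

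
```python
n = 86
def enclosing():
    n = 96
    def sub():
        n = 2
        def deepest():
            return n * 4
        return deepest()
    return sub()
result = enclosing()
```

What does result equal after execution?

Step 1: deepest() looks up n through LEGB: not local, finds n = 2 in enclosing sub().
Step 2: Returns 2 * 4 = 8.
Step 3: result = 8

The answer is 8.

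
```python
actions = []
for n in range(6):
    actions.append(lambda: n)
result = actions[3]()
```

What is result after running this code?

Step 1: The loop creates 6 lambdas, all referencing the same variable n.
Step 2: After the loop, n = 5 (final value).
Step 3: actions[3]() looks up n at call time and finds 5. This is the late binding gotcha. result = 5

The answer is 5.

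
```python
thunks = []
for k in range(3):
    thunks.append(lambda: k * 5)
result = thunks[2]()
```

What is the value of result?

Step 1: All lambdas reference the same variable k (late binding).
Step 2: After the loop, k = 2. Every lambda returns k * 5.
Step 3: thunks[2]() = 2 * 5 = 10

The answer is 10.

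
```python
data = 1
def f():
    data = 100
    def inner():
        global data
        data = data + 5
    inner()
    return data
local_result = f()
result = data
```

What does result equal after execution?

Step 1: Global data = 1. f() creates local data = 100.
Step 2: inner() declares global data and adds 5: global data = 1 + 5 = 6.
Step 3: f() returns its local data = 100 (unaffected by inner).
Step 4: result = global data = 6

The answer is 6.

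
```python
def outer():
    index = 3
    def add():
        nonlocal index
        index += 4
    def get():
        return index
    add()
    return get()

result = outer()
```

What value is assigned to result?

Step 1: index = 3. add() modifies it via nonlocal, get() reads it.
Step 2: add() makes index = 3 + 4 = 7.
Step 3: get() returns 7. result = 7

The answer is 7.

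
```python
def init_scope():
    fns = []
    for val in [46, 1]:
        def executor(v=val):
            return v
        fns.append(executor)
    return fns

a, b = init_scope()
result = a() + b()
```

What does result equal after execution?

Step 1: Default argument v=val captures val at each iteration.
Step 2: a() returns 46 (captured at first iteration), b() returns 1 (captured at second).
Step 3: result = 46 + 1 = 47

The answer is 47.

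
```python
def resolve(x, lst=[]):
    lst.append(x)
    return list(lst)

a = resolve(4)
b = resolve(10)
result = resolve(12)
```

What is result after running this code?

Step 1: Default list is shared. list() creates copies for return values.
Step 2: Internal list grows: [4] -> [4, 10] -> [4, 10, 12].
Step 3: result = [4, 10, 12]

The answer is [4, 10, 12].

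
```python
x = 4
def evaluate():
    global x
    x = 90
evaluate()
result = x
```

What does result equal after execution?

Step 1: x = 4 globally.
Step 2: evaluate() declares global x and sets it to 90.
Step 3: After evaluate(), global x = 90. result = 90

The answer is 90.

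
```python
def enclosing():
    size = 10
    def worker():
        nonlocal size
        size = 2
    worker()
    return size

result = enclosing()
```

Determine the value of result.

Step 1: enclosing() sets size = 10.
Step 2: worker() uses nonlocal to reassign size = 2.
Step 3: result = 2

The answer is 2.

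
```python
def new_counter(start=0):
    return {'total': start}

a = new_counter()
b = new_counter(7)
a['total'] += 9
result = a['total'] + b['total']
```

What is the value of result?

Step 1: new_counter() returns a new dict each call (immutable default 0).
Step 2: a = {'total': 0}, b = {'total': 7}.
Step 3: a['total'] += 9 = 9. result = 9 + 7 = 16

The answer is 16.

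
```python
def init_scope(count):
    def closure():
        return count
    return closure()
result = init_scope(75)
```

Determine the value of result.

Step 1: init_scope(75) binds parameter count = 75.
Step 2: closure() looks up count in enclosing scope and finds the parameter count = 75.
Step 3: result = 75

The answer is 75.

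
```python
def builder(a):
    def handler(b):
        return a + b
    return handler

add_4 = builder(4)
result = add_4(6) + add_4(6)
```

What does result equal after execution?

Step 1: add_4 captures a = 4.
Step 2: add_4(6) = 4 + 6 = 10, called twice.
Step 3: result = 10 + 10 = 20

The answer is 20.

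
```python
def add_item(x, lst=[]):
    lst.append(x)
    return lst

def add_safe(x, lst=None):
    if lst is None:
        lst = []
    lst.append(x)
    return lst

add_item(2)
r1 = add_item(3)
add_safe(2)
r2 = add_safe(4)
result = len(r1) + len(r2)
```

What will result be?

Step 1: add_item shares mutable default: after 2 calls, lst = [2, 3], len = 2.
Step 2: add_safe creates fresh list each time: r2 = [4], len = 1.
Step 3: result = 2 + 1 = 3

The answer is 3.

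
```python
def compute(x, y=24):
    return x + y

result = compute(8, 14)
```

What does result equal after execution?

Step 1: compute(8, 14) overrides default y with 14.
Step 2: Returns 8 + 14 = 22.
Step 3: result = 22

The answer is 22.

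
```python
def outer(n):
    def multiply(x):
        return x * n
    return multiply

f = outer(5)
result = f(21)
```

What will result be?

Step 1: outer(5) returns multiply closure with n = 5.
Step 2: f(21) computes 21 * 5 = 105.
Step 3: result = 105

The answer is 105.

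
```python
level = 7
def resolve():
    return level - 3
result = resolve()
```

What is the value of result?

Step 1: level = 7 is defined globally.
Step 2: resolve() looks up level from global scope = 7, then computes 7 - 3 = 4.
Step 3: result = 4

The answer is 4.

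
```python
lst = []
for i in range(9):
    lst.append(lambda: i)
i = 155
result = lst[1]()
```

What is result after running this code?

Step 1: Lambdas capture the variable i by reference, not by value.
Step 2: After the loop, i is reassigned to 155.
Step 3: lst[1]() looks up the current i = 155. result = 155

The answer is 155.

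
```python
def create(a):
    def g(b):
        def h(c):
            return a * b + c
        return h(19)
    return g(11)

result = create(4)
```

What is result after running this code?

Step 1: a = 4, b = 11, c = 19.
Step 2: h() computes a * b + c = 4 * 11 + 19 = 63.
Step 3: result = 63

The answer is 63.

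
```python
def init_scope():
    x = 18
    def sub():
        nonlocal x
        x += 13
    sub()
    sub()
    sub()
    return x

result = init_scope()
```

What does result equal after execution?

Step 1: x starts at 18.
Step 2: sub() is called 3 times, each adding 13.
Step 3: x = 18 + 13 * 3 = 57

The answer is 57.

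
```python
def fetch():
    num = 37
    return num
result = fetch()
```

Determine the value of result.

Step 1: fetch() defines num = 37 in its local scope.
Step 2: return num finds the local variable num = 37.
Step 3: result = 37

The answer is 37.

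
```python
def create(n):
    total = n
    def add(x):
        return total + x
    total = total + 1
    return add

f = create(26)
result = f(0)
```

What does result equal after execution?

Step 1: create(26) sets total = 26, then total = 26 + 1 = 27.
Step 2: Closures capture by reference, so add sees total = 27.
Step 3: f(0) returns 27 + 0 = 27

The answer is 27.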